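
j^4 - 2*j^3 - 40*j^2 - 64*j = j*(j - 8)*(j + 2)*(j + 4)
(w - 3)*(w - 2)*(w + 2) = w^3 - 3*w^2 - 4*w + 12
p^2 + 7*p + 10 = (p + 2)*(p + 5)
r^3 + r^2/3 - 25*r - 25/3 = (r - 5)*(r + 1/3)*(r + 5)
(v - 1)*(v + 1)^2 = v^3 + v^2 - v - 1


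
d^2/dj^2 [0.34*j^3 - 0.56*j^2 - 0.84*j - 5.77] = 2.04*j - 1.12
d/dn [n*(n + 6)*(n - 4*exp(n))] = -4*n^2*exp(n) + 3*n^2 - 32*n*exp(n) + 12*n - 24*exp(n)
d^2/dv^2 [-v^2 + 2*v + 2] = -2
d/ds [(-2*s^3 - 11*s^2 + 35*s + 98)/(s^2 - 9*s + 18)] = 2*(-s^4 + 18*s^3 - 22*s^2 - 296*s + 756)/(s^4 - 18*s^3 + 117*s^2 - 324*s + 324)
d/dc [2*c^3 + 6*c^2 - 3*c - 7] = 6*c^2 + 12*c - 3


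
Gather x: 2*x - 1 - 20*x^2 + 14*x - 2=-20*x^2 + 16*x - 3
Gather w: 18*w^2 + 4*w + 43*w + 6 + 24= 18*w^2 + 47*w + 30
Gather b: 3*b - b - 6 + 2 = 2*b - 4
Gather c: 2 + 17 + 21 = 40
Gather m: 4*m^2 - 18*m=4*m^2 - 18*m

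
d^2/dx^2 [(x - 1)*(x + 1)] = 2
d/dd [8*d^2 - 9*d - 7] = 16*d - 9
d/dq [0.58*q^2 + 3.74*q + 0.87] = 1.16*q + 3.74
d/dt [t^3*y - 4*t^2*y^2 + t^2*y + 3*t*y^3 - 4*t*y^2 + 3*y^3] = y*(3*t^2 - 8*t*y + 2*t + 3*y^2 - 4*y)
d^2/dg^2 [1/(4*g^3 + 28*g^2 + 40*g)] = (-g*(3*g + 7)*(g^2 + 7*g + 10) + (3*g^2 + 14*g + 10)^2)/(2*g^3*(g^2 + 7*g + 10)^3)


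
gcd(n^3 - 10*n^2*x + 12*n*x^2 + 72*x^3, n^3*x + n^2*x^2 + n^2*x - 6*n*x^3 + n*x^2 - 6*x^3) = 1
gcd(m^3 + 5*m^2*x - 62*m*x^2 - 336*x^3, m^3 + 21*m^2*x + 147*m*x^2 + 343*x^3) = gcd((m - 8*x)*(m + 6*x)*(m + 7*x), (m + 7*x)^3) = m + 7*x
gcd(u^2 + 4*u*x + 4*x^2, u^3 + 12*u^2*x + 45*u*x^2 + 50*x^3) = u + 2*x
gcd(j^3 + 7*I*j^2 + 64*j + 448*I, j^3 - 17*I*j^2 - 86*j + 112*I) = j - 8*I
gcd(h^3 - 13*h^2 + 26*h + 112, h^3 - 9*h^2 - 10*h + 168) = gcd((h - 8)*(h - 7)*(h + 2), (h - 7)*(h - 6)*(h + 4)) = h - 7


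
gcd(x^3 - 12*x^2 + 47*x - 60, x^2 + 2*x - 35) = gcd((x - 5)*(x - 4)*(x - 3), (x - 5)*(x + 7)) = x - 5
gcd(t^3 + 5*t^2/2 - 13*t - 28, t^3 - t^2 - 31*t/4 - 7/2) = t^2 - 3*t/2 - 7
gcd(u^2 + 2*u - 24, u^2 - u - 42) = u + 6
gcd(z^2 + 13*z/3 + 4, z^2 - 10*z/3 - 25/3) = 1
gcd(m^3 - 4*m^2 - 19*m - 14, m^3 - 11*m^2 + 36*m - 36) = 1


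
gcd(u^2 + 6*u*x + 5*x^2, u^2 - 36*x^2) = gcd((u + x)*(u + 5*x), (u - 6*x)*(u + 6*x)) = 1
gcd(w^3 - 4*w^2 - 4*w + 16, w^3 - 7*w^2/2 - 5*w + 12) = w^2 - 2*w - 8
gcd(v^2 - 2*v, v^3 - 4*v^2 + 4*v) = v^2 - 2*v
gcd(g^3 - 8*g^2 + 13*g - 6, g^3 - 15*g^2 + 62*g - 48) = g^2 - 7*g + 6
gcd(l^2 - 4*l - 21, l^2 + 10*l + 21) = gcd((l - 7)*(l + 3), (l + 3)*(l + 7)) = l + 3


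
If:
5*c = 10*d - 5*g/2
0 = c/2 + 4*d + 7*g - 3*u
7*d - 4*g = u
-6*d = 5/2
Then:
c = -59/90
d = -5/12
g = -16/45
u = -269/180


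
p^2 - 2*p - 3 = (p - 3)*(p + 1)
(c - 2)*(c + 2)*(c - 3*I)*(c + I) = c^4 - 2*I*c^3 - c^2 + 8*I*c - 12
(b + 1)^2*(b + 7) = b^3 + 9*b^2 + 15*b + 7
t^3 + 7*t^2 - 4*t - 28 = (t - 2)*(t + 2)*(t + 7)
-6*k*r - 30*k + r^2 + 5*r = (-6*k + r)*(r + 5)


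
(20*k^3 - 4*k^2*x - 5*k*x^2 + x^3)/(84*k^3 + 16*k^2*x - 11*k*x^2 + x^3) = (10*k^2 - 7*k*x + x^2)/(42*k^2 - 13*k*x + x^2)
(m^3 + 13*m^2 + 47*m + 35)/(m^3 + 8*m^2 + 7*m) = (m + 5)/m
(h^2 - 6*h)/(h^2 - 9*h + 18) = h/(h - 3)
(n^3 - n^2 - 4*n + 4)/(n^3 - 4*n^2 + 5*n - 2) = (n + 2)/(n - 1)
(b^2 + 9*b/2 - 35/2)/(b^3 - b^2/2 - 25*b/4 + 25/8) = 4*(b + 7)/(4*b^2 + 8*b - 5)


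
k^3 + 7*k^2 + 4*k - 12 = (k - 1)*(k + 2)*(k + 6)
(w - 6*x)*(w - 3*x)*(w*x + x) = w^3*x - 9*w^2*x^2 + w^2*x + 18*w*x^3 - 9*w*x^2 + 18*x^3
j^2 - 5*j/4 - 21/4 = (j - 3)*(j + 7/4)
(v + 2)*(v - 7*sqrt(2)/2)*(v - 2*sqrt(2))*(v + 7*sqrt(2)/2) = v^4 - 2*sqrt(2)*v^3 + 2*v^3 - 49*v^2/2 - 4*sqrt(2)*v^2 - 49*v + 49*sqrt(2)*v + 98*sqrt(2)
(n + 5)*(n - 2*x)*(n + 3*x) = n^3 + n^2*x + 5*n^2 - 6*n*x^2 + 5*n*x - 30*x^2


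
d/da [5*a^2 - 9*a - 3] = 10*a - 9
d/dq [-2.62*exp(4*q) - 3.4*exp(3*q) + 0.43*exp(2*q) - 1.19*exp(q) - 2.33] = (-10.48*exp(3*q) - 10.2*exp(2*q) + 0.86*exp(q) - 1.19)*exp(q)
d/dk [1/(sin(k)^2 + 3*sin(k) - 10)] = -(2*sin(k) + 3)*cos(k)/(sin(k)^2 + 3*sin(k) - 10)^2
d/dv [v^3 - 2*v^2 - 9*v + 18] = 3*v^2 - 4*v - 9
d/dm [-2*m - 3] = -2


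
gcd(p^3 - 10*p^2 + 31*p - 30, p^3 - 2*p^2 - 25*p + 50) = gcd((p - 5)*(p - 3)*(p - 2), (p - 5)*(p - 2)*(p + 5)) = p^2 - 7*p + 10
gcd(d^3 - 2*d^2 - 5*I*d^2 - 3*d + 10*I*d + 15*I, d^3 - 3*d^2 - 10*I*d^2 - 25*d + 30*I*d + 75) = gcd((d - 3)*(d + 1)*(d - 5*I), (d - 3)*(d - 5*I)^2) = d^2 + d*(-3 - 5*I) + 15*I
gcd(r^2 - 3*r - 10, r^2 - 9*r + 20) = r - 5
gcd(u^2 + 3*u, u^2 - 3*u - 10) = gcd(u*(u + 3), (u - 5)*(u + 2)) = 1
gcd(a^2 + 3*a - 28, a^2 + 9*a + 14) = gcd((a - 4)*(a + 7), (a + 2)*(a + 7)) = a + 7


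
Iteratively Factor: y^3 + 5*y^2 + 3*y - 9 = (y + 3)*(y^2 + 2*y - 3) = (y + 3)^2*(y - 1)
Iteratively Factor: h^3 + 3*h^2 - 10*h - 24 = (h - 3)*(h^2 + 6*h + 8) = (h - 3)*(h + 4)*(h + 2)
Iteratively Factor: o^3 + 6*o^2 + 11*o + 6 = (o + 3)*(o^2 + 3*o + 2) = (o + 1)*(o + 3)*(o + 2)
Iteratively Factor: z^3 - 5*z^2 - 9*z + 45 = (z - 3)*(z^2 - 2*z - 15) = (z - 3)*(z + 3)*(z - 5)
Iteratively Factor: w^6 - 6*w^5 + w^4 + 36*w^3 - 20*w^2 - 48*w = (w + 1)*(w^5 - 7*w^4 + 8*w^3 + 28*w^2 - 48*w) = (w - 4)*(w + 1)*(w^4 - 3*w^3 - 4*w^2 + 12*w) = (w - 4)*(w - 2)*(w + 1)*(w^3 - w^2 - 6*w) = w*(w - 4)*(w - 2)*(w + 1)*(w^2 - w - 6) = w*(w - 4)*(w - 2)*(w + 1)*(w + 2)*(w - 3)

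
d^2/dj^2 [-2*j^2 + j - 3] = -4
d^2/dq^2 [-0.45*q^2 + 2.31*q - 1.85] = -0.900000000000000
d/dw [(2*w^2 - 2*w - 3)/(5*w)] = 2/5 + 3/(5*w^2)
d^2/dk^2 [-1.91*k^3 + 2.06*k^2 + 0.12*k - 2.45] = 4.12 - 11.46*k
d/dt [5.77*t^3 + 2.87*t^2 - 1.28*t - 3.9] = 17.31*t^2 + 5.74*t - 1.28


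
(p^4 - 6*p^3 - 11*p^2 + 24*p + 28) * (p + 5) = p^5 - p^4 - 41*p^3 - 31*p^2 + 148*p + 140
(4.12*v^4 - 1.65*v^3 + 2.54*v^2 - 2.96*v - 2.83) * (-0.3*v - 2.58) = -1.236*v^5 - 10.1346*v^4 + 3.495*v^3 - 5.6652*v^2 + 8.4858*v + 7.3014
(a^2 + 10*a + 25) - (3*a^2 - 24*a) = -2*a^2 + 34*a + 25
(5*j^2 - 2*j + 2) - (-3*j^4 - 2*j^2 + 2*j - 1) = 3*j^4 + 7*j^2 - 4*j + 3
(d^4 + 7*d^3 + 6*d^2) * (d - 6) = d^5 + d^4 - 36*d^3 - 36*d^2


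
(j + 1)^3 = j^3 + 3*j^2 + 3*j + 1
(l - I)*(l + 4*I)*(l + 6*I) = l^3 + 9*I*l^2 - 14*l + 24*I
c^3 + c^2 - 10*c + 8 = (c - 2)*(c - 1)*(c + 4)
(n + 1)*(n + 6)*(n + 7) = n^3 + 14*n^2 + 55*n + 42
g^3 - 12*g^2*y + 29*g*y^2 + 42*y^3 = (g - 7*y)*(g - 6*y)*(g + y)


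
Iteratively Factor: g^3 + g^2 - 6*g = (g)*(g^2 + g - 6) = g*(g + 3)*(g - 2)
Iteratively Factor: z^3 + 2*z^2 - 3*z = (z + 3)*(z^2 - z) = z*(z + 3)*(z - 1)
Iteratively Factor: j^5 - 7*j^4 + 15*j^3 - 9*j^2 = (j - 3)*(j^4 - 4*j^3 + 3*j^2) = j*(j - 3)*(j^3 - 4*j^2 + 3*j) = j*(j - 3)^2*(j^2 - j) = j^2*(j - 3)^2*(j - 1)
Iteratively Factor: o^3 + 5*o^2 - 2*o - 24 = (o + 4)*(o^2 + o - 6) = (o - 2)*(o + 4)*(o + 3)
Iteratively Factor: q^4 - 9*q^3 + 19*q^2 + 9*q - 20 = (q + 1)*(q^3 - 10*q^2 + 29*q - 20) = (q - 4)*(q + 1)*(q^2 - 6*q + 5) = (q - 4)*(q - 1)*(q + 1)*(q - 5)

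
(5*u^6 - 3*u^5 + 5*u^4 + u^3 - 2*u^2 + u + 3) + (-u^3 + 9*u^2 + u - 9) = 5*u^6 - 3*u^5 + 5*u^4 + 7*u^2 + 2*u - 6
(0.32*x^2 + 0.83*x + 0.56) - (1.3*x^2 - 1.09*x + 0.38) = -0.98*x^2 + 1.92*x + 0.18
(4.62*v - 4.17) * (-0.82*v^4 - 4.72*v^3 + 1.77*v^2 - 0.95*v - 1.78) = -3.7884*v^5 - 18.387*v^4 + 27.8598*v^3 - 11.7699*v^2 - 4.2621*v + 7.4226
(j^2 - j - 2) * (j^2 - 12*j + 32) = j^4 - 13*j^3 + 42*j^2 - 8*j - 64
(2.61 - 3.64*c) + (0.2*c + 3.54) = 6.15 - 3.44*c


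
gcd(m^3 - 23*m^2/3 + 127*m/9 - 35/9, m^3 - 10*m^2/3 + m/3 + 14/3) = m - 7/3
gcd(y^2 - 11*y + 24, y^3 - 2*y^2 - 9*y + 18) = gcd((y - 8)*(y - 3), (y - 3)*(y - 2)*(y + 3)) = y - 3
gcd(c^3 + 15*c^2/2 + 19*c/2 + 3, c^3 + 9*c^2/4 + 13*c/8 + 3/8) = c^2 + 3*c/2 + 1/2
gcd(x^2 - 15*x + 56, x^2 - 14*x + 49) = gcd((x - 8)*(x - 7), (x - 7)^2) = x - 7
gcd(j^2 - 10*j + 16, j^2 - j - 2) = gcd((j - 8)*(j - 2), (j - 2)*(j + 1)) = j - 2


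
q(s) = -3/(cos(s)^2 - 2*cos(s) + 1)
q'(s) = -3*(2*sin(s)*cos(s) - 2*sin(s))/(cos(s)^2 - 2*cos(s) + 1)^2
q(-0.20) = -7550.18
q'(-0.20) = -150500.00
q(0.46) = -277.65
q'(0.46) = 2371.60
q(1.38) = -4.57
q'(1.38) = 11.07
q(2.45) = -0.96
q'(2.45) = 0.69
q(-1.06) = -11.48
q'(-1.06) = -39.20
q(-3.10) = -0.75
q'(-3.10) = -0.03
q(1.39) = -4.46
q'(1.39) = 10.70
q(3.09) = -0.75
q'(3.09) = 0.04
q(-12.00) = -123.04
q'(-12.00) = 845.64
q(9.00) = -0.82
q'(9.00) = 0.35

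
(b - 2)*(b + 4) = b^2 + 2*b - 8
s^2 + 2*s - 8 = (s - 2)*(s + 4)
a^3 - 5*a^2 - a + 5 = (a - 5)*(a - 1)*(a + 1)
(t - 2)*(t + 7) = t^2 + 5*t - 14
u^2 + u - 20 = (u - 4)*(u + 5)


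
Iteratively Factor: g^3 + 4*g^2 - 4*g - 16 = (g + 2)*(g^2 + 2*g - 8) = (g - 2)*(g + 2)*(g + 4)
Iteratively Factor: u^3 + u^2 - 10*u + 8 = (u + 4)*(u^2 - 3*u + 2) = (u - 2)*(u + 4)*(u - 1)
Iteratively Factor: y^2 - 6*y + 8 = (y - 4)*(y - 2)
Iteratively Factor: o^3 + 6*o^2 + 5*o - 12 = (o + 4)*(o^2 + 2*o - 3) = (o - 1)*(o + 4)*(o + 3)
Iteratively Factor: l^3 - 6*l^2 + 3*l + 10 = (l + 1)*(l^2 - 7*l + 10) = (l - 2)*(l + 1)*(l - 5)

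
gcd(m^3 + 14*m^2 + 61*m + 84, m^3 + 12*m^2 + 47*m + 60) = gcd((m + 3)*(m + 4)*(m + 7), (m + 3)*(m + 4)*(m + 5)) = m^2 + 7*m + 12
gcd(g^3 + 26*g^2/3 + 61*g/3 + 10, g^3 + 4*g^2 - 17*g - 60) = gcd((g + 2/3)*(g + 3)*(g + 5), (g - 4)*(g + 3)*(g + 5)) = g^2 + 8*g + 15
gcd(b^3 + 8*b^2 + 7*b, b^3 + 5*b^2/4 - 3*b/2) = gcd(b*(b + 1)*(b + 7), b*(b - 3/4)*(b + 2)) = b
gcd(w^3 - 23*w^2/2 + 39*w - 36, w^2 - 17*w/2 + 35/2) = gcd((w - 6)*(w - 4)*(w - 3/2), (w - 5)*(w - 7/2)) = 1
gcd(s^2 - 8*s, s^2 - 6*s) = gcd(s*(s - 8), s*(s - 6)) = s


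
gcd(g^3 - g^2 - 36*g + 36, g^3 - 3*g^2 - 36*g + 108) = g^2 - 36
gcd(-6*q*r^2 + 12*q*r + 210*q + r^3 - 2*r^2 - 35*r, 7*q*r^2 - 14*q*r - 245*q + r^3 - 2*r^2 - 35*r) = r^2 - 2*r - 35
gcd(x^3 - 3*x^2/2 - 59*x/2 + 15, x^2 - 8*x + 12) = x - 6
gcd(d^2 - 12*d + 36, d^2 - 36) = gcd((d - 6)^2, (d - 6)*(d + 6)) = d - 6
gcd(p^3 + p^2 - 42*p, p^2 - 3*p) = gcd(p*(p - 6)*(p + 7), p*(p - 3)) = p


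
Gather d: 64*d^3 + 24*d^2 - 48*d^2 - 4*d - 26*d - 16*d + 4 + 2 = 64*d^3 - 24*d^2 - 46*d + 6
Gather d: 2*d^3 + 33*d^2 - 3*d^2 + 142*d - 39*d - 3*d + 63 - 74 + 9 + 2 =2*d^3 + 30*d^2 + 100*d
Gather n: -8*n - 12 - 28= -8*n - 40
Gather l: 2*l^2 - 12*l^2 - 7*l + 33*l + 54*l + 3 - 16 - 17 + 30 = -10*l^2 + 80*l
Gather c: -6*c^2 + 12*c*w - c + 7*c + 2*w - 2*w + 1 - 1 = -6*c^2 + c*(12*w + 6)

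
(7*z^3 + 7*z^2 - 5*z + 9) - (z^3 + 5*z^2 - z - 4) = 6*z^3 + 2*z^2 - 4*z + 13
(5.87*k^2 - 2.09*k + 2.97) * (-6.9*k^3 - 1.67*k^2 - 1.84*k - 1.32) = -40.503*k^5 + 4.6181*k^4 - 27.8035*k^3 - 8.8627*k^2 - 2.706*k - 3.9204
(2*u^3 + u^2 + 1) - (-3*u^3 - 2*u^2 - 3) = 5*u^3 + 3*u^2 + 4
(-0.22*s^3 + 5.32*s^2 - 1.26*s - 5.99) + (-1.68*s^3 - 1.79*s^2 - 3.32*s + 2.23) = -1.9*s^3 + 3.53*s^2 - 4.58*s - 3.76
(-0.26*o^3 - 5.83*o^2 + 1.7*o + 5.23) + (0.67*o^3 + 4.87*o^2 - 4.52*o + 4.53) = 0.41*o^3 - 0.96*o^2 - 2.82*o + 9.76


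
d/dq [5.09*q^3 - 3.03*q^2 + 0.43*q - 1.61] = 15.27*q^2 - 6.06*q + 0.43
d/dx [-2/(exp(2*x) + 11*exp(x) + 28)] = (4*exp(x) + 22)*exp(x)/(exp(2*x) + 11*exp(x) + 28)^2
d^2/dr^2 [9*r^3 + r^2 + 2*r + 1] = 54*r + 2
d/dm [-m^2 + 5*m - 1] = 5 - 2*m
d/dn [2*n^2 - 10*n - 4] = 4*n - 10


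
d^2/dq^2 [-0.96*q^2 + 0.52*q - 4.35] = -1.92000000000000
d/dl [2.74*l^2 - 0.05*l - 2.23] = 5.48*l - 0.05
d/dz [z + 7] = 1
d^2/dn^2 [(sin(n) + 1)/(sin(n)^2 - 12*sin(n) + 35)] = (-sin(n)^5 - 16*sin(n)^4 + 248*sin(n)^3 - 418*sin(n)^2 - 1927*sin(n) + 1058)/(sin(n)^2 - 12*sin(n) + 35)^3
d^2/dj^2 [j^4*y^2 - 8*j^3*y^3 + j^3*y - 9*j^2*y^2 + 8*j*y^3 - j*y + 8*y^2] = 6*y*(2*j^2*y - 8*j*y^2 + j - 3*y)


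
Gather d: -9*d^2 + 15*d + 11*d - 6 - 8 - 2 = -9*d^2 + 26*d - 16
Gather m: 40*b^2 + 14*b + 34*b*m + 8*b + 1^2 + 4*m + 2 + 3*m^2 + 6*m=40*b^2 + 22*b + 3*m^2 + m*(34*b + 10) + 3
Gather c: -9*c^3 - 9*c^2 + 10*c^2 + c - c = -9*c^3 + c^2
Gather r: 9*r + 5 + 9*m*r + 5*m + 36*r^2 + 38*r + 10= 5*m + 36*r^2 + r*(9*m + 47) + 15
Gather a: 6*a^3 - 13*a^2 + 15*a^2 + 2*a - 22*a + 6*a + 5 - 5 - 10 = 6*a^3 + 2*a^2 - 14*a - 10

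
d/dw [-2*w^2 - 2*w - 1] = -4*w - 2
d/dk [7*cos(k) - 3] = -7*sin(k)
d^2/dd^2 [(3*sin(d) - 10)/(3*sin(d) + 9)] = 19*(sin(d)^2 - 3*sin(d) - 2)/(3*(sin(d) + 3)^3)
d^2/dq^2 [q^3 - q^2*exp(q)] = -q^2*exp(q) - 4*q*exp(q) + 6*q - 2*exp(q)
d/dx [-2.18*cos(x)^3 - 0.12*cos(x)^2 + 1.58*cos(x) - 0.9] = (6.54*cos(x)^2 + 0.24*cos(x) - 1.58)*sin(x)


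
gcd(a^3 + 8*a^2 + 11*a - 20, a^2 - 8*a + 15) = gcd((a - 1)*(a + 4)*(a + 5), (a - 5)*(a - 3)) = 1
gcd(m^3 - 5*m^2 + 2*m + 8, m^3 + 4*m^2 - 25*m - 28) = m^2 - 3*m - 4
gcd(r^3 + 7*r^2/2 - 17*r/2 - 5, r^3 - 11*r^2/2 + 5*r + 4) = r^2 - 3*r/2 - 1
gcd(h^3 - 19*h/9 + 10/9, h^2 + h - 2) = h - 1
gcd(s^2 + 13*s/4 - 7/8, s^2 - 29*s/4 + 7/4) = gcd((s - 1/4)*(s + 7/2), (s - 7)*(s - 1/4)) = s - 1/4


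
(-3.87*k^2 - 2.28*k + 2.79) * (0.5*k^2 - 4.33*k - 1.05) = -1.935*k^4 + 15.6171*k^3 + 15.3309*k^2 - 9.6867*k - 2.9295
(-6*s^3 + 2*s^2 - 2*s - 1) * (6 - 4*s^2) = 24*s^5 - 8*s^4 - 28*s^3 + 16*s^2 - 12*s - 6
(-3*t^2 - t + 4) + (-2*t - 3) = -3*t^2 - 3*t + 1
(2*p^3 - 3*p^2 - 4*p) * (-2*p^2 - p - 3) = -4*p^5 + 4*p^4 + 5*p^3 + 13*p^2 + 12*p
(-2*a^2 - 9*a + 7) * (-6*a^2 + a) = 12*a^4 + 52*a^3 - 51*a^2 + 7*a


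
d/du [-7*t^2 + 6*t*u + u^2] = 6*t + 2*u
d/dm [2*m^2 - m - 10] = 4*m - 1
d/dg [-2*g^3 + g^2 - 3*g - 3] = -6*g^2 + 2*g - 3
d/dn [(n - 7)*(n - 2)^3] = (n - 2)^2*(4*n - 23)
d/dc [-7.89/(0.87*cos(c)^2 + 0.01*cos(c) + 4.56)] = -(13.7286*cos(c) + 0.0789)*sin(c)/(0.87*cos(c)^2 + 0.01*cos(c) + 4.56)^2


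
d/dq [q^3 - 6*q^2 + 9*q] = 3*q^2 - 12*q + 9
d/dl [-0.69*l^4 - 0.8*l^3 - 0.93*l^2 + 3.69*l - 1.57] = -2.76*l^3 - 2.4*l^2 - 1.86*l + 3.69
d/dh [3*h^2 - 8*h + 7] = 6*h - 8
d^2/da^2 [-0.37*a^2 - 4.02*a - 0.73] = -0.740000000000000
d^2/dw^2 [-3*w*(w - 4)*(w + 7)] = -18*w - 18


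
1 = 1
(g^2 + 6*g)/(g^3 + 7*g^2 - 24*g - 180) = g/(g^2 + g - 30)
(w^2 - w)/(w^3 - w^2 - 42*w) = (1 - w)/(-w^2 + w + 42)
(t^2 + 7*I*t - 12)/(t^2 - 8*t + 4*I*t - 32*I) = (t + 3*I)/(t - 8)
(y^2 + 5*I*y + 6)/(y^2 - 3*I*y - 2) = (y + 6*I)/(y - 2*I)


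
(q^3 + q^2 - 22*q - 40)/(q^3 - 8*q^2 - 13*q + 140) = (q + 2)/(q - 7)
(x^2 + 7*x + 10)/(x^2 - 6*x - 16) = (x + 5)/(x - 8)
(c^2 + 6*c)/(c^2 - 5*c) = (c + 6)/(c - 5)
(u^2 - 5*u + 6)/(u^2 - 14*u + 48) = (u^2 - 5*u + 6)/(u^2 - 14*u + 48)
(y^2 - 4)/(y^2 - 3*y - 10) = (y - 2)/(y - 5)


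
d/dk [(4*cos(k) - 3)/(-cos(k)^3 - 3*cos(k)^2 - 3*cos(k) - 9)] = (-8*cos(k)^3 - 3*cos(k)^2 + 18*cos(k) + 45)*sin(k)/((sin(k) - 2)^2*(sin(k) + 2)^2*(cos(k) + 3)^2)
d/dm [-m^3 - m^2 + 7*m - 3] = -3*m^2 - 2*m + 7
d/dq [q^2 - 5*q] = 2*q - 5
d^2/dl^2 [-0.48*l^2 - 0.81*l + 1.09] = -0.960000000000000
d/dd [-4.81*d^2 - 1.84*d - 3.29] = -9.62*d - 1.84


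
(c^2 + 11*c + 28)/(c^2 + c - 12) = (c + 7)/(c - 3)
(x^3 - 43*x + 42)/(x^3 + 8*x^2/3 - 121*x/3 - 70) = 3*(x - 1)/(3*x + 5)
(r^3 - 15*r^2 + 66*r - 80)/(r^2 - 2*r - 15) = (r^2 - 10*r + 16)/(r + 3)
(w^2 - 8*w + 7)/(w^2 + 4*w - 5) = (w - 7)/(w + 5)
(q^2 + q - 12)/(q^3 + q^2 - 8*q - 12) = (q + 4)/(q^2 + 4*q + 4)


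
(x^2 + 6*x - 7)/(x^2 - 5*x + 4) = (x + 7)/(x - 4)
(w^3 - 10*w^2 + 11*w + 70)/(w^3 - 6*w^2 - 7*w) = (w^2 - 3*w - 10)/(w*(w + 1))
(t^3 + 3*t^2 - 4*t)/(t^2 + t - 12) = t*(t - 1)/(t - 3)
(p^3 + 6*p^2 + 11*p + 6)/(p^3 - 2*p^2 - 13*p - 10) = (p + 3)/(p - 5)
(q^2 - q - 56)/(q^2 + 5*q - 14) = (q - 8)/(q - 2)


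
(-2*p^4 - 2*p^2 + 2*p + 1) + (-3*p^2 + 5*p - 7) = -2*p^4 - 5*p^2 + 7*p - 6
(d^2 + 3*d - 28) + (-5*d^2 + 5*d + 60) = -4*d^2 + 8*d + 32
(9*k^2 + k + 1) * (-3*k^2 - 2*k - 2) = -27*k^4 - 21*k^3 - 23*k^2 - 4*k - 2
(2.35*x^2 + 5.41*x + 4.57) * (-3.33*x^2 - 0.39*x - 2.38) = -7.8255*x^4 - 18.9318*x^3 - 22.921*x^2 - 14.6581*x - 10.8766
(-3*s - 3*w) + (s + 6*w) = -2*s + 3*w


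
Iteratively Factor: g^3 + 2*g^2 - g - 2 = (g + 1)*(g^2 + g - 2) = (g - 1)*(g + 1)*(g + 2)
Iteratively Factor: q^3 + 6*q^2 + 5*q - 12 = (q + 3)*(q^2 + 3*q - 4) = (q - 1)*(q + 3)*(q + 4)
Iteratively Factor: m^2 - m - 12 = (m + 3)*(m - 4)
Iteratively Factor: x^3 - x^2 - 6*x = (x + 2)*(x^2 - 3*x) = x*(x + 2)*(x - 3)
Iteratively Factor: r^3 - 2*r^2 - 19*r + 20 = (r - 5)*(r^2 + 3*r - 4) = (r - 5)*(r - 1)*(r + 4)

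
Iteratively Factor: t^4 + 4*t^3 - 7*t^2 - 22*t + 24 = (t + 4)*(t^3 - 7*t + 6) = (t - 2)*(t + 4)*(t^2 + 2*t - 3) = (t - 2)*(t + 3)*(t + 4)*(t - 1)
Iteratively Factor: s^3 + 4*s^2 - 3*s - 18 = (s + 3)*(s^2 + s - 6) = (s + 3)^2*(s - 2)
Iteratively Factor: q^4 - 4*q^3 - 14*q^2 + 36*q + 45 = (q - 3)*(q^3 - q^2 - 17*q - 15) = (q - 3)*(q + 1)*(q^2 - 2*q - 15) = (q - 3)*(q + 1)*(q + 3)*(q - 5)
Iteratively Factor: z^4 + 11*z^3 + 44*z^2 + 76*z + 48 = (z + 2)*(z^3 + 9*z^2 + 26*z + 24) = (z + 2)*(z + 3)*(z^2 + 6*z + 8) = (z + 2)*(z + 3)*(z + 4)*(z + 2)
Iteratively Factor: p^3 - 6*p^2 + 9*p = (p - 3)*(p^2 - 3*p) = p*(p - 3)*(p - 3)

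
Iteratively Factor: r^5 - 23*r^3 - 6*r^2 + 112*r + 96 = (r + 2)*(r^4 - 2*r^3 - 19*r^2 + 32*r + 48) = (r + 2)*(r + 4)*(r^3 - 6*r^2 + 5*r + 12) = (r + 1)*(r + 2)*(r + 4)*(r^2 - 7*r + 12) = (r - 4)*(r + 1)*(r + 2)*(r + 4)*(r - 3)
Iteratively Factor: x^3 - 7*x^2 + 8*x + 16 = (x - 4)*(x^2 - 3*x - 4) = (x - 4)*(x + 1)*(x - 4)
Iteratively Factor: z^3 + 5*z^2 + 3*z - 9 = (z + 3)*(z^2 + 2*z - 3) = (z - 1)*(z + 3)*(z + 3)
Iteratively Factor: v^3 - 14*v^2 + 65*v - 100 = (v - 4)*(v^2 - 10*v + 25) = (v - 5)*(v - 4)*(v - 5)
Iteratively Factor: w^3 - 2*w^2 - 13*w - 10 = (w - 5)*(w^2 + 3*w + 2) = (w - 5)*(w + 1)*(w + 2)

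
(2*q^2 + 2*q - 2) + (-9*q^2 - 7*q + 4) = -7*q^2 - 5*q + 2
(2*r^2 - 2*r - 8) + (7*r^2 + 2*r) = 9*r^2 - 8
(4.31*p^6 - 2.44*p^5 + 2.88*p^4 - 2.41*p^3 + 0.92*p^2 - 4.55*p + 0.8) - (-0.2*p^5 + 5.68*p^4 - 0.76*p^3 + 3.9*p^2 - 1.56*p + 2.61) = 4.31*p^6 - 2.24*p^5 - 2.8*p^4 - 1.65*p^3 - 2.98*p^2 - 2.99*p - 1.81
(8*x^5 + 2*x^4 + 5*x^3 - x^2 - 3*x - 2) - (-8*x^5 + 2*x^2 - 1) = 16*x^5 + 2*x^4 + 5*x^3 - 3*x^2 - 3*x - 1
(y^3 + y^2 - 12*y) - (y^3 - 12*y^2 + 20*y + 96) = 13*y^2 - 32*y - 96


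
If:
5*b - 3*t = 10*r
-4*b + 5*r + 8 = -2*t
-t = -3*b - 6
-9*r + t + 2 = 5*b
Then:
No Solution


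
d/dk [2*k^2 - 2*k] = 4*k - 2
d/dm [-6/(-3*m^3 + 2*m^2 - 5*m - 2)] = 6*(-9*m^2 + 4*m - 5)/(3*m^3 - 2*m^2 + 5*m + 2)^2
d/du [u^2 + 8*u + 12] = 2*u + 8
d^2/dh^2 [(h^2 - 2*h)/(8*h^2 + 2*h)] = -36/(64*h^3 + 48*h^2 + 12*h + 1)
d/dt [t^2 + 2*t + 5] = 2*t + 2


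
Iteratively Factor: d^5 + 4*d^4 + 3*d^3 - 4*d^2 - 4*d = (d + 2)*(d^4 + 2*d^3 - d^2 - 2*d) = (d + 2)^2*(d^3 - d) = (d - 1)*(d + 2)^2*(d^2 + d) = d*(d - 1)*(d + 2)^2*(d + 1)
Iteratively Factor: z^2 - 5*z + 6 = (z - 2)*(z - 3)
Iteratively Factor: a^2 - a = (a - 1)*(a)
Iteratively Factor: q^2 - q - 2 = (q + 1)*(q - 2)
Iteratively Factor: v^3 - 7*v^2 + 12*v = (v - 3)*(v^2 - 4*v) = v*(v - 3)*(v - 4)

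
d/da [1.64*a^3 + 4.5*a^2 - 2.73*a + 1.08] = 4.92*a^2 + 9.0*a - 2.73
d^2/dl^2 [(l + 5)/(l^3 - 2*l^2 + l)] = 2*(3*l^3 + 30*l^2 - 20*l + 5)/(l^3*(l^4 - 4*l^3 + 6*l^2 - 4*l + 1))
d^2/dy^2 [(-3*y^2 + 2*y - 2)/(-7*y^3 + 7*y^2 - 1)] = 2*(147*y^6 - 294*y^5 + 882*y^4 - 1029*y^3 + 441*y^2 - 84*y + 17)/(343*y^9 - 1029*y^8 + 1029*y^7 - 196*y^6 - 294*y^5 + 147*y^4 + 21*y^3 - 21*y^2 + 1)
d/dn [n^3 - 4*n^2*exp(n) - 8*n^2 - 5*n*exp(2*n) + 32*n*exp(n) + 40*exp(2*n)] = -4*n^2*exp(n) + 3*n^2 - 10*n*exp(2*n) + 24*n*exp(n) - 16*n + 75*exp(2*n) + 32*exp(n)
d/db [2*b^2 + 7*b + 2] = 4*b + 7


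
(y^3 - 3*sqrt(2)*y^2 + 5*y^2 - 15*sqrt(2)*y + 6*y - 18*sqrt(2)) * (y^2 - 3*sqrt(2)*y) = y^5 - 6*sqrt(2)*y^4 + 5*y^4 - 30*sqrt(2)*y^3 + 24*y^3 - 36*sqrt(2)*y^2 + 90*y^2 + 108*y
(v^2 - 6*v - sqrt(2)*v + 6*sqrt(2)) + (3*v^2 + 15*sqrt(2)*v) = 4*v^2 - 6*v + 14*sqrt(2)*v + 6*sqrt(2)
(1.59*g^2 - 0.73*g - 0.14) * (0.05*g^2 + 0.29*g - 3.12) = 0.0795*g^4 + 0.4246*g^3 - 5.1795*g^2 + 2.237*g + 0.4368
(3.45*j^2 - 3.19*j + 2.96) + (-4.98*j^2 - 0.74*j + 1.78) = -1.53*j^2 - 3.93*j + 4.74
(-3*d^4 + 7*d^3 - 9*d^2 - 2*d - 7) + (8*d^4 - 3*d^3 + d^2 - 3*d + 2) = 5*d^4 + 4*d^3 - 8*d^2 - 5*d - 5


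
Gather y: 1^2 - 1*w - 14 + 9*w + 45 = 8*w + 32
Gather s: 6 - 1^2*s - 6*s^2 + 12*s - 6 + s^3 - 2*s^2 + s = s^3 - 8*s^2 + 12*s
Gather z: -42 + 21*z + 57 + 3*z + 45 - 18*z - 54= 6*z + 6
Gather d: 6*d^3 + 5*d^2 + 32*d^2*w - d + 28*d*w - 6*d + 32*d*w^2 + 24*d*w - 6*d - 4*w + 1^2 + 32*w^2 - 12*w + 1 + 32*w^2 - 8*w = 6*d^3 + d^2*(32*w + 5) + d*(32*w^2 + 52*w - 13) + 64*w^2 - 24*w + 2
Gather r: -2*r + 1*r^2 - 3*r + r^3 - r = r^3 + r^2 - 6*r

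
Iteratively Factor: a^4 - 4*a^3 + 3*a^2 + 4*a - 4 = (a + 1)*(a^3 - 5*a^2 + 8*a - 4) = (a - 1)*(a + 1)*(a^2 - 4*a + 4) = (a - 2)*(a - 1)*(a + 1)*(a - 2)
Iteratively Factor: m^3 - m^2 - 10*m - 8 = (m - 4)*(m^2 + 3*m + 2) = (m - 4)*(m + 1)*(m + 2)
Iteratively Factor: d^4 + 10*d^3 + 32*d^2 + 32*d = (d + 4)*(d^3 + 6*d^2 + 8*d) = (d + 2)*(d + 4)*(d^2 + 4*d) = (d + 2)*(d + 4)^2*(d)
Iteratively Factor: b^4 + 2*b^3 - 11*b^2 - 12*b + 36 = (b + 3)*(b^3 - b^2 - 8*b + 12) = (b - 2)*(b + 3)*(b^2 + b - 6) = (b - 2)^2*(b + 3)*(b + 3)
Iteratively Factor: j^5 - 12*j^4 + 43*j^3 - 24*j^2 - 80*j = (j + 1)*(j^4 - 13*j^3 + 56*j^2 - 80*j) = (j - 4)*(j + 1)*(j^3 - 9*j^2 + 20*j) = (j - 5)*(j - 4)*(j + 1)*(j^2 - 4*j) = j*(j - 5)*(j - 4)*(j + 1)*(j - 4)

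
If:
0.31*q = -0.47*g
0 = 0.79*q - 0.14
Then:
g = -0.12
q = 0.18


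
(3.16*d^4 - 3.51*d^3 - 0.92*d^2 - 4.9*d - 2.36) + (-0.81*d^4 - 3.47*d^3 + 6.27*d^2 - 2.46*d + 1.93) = 2.35*d^4 - 6.98*d^3 + 5.35*d^2 - 7.36*d - 0.43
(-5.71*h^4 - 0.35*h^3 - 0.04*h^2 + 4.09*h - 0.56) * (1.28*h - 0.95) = -7.3088*h^5 + 4.9765*h^4 + 0.2813*h^3 + 5.2732*h^2 - 4.6023*h + 0.532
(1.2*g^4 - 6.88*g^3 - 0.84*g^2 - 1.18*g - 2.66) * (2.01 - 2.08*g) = -2.496*g^5 + 16.7224*g^4 - 12.0816*g^3 + 0.766*g^2 + 3.161*g - 5.3466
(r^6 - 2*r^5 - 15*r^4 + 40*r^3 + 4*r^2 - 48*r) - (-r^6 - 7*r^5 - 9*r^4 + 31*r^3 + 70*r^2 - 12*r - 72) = 2*r^6 + 5*r^5 - 6*r^4 + 9*r^3 - 66*r^2 - 36*r + 72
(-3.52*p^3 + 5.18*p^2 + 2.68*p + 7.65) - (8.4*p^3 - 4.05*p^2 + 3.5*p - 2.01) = -11.92*p^3 + 9.23*p^2 - 0.82*p + 9.66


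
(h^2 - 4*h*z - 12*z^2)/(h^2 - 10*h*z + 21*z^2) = (h^2 - 4*h*z - 12*z^2)/(h^2 - 10*h*z + 21*z^2)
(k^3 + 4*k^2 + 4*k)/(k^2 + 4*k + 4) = k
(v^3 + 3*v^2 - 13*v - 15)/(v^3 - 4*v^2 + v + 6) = (v + 5)/(v - 2)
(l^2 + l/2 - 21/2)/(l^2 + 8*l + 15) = (2*l^2 + l - 21)/(2*(l^2 + 8*l + 15))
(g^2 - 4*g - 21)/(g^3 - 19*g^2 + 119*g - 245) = (g + 3)/(g^2 - 12*g + 35)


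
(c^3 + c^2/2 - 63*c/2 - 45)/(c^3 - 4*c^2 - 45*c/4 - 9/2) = 2*(c + 5)/(2*c + 1)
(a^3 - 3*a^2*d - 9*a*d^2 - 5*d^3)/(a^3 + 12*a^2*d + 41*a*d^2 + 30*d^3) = (a^2 - 4*a*d - 5*d^2)/(a^2 + 11*a*d + 30*d^2)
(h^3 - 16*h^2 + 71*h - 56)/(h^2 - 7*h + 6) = (h^2 - 15*h + 56)/(h - 6)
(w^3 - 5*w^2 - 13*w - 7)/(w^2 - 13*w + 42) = (w^2 + 2*w + 1)/(w - 6)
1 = 1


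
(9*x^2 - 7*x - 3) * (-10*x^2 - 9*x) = -90*x^4 - 11*x^3 + 93*x^2 + 27*x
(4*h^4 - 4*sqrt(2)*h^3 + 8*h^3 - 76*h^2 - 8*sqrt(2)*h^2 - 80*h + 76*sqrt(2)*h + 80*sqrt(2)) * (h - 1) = 4*h^5 - 4*sqrt(2)*h^4 + 4*h^4 - 84*h^3 - 4*sqrt(2)*h^3 - 4*h^2 + 84*sqrt(2)*h^2 + 4*sqrt(2)*h + 80*h - 80*sqrt(2)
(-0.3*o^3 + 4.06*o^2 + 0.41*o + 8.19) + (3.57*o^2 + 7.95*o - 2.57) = -0.3*o^3 + 7.63*o^2 + 8.36*o + 5.62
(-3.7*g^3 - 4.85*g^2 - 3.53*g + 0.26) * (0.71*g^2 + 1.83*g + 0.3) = -2.627*g^5 - 10.2145*g^4 - 12.4918*g^3 - 7.7303*g^2 - 0.5832*g + 0.078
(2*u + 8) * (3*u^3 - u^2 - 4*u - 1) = 6*u^4 + 22*u^3 - 16*u^2 - 34*u - 8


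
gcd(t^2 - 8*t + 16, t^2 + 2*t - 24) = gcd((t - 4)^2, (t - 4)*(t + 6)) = t - 4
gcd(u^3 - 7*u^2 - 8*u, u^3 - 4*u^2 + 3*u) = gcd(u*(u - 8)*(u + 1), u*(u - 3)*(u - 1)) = u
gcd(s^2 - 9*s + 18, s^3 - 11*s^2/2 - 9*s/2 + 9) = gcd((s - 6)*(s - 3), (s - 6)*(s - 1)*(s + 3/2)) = s - 6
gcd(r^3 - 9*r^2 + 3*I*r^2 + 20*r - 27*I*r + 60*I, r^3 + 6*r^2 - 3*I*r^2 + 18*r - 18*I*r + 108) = r + 3*I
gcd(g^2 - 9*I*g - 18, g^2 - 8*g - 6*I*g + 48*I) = g - 6*I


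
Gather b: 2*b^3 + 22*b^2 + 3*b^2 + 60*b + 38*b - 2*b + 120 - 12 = 2*b^3 + 25*b^2 + 96*b + 108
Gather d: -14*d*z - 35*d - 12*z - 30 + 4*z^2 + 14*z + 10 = d*(-14*z - 35) + 4*z^2 + 2*z - 20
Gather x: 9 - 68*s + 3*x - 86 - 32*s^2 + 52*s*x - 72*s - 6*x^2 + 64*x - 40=-32*s^2 - 140*s - 6*x^2 + x*(52*s + 67) - 117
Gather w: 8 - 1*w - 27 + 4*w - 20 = 3*w - 39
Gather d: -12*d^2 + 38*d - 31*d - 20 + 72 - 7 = -12*d^2 + 7*d + 45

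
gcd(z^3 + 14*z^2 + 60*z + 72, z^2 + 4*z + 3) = 1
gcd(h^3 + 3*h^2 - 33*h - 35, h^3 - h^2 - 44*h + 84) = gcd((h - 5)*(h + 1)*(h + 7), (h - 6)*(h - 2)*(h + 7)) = h + 7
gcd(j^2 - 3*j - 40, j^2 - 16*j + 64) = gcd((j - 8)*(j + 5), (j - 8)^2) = j - 8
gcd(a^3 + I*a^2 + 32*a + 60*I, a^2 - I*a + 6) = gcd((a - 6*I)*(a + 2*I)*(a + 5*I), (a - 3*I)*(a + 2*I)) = a + 2*I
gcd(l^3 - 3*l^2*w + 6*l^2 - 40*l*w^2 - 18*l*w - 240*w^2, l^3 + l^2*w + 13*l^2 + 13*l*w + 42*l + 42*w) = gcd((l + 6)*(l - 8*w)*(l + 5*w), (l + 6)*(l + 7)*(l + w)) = l + 6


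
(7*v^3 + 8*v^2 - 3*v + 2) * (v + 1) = 7*v^4 + 15*v^3 + 5*v^2 - v + 2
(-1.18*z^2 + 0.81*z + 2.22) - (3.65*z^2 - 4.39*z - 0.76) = -4.83*z^2 + 5.2*z + 2.98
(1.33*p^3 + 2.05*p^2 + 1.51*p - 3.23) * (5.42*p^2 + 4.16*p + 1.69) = 7.2086*p^5 + 16.6438*p^4 + 18.9599*p^3 - 7.7605*p^2 - 10.8849*p - 5.4587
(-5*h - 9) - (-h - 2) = -4*h - 7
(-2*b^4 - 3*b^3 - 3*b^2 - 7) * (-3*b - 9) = 6*b^5 + 27*b^4 + 36*b^3 + 27*b^2 + 21*b + 63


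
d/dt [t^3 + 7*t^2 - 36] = t*(3*t + 14)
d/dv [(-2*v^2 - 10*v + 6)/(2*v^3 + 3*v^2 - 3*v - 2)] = 2*(2*v^4 + 20*v^3 - 14*v + 19)/(4*v^6 + 12*v^5 - 3*v^4 - 26*v^3 - 3*v^2 + 12*v + 4)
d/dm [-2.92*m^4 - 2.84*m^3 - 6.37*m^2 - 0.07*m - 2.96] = -11.68*m^3 - 8.52*m^2 - 12.74*m - 0.07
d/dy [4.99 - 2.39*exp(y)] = -2.39*exp(y)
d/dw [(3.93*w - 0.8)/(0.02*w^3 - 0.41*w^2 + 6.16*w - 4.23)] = (-0.1572*w^3 + 1.6593*w^2 - 0.655999999999999*w - 11.6959)/(0.0004*w^6 - 0.0164*w^5 + 0.4145*w^4 - 5.2204*w^3 + 41.4142*w^2 - 52.1136*w + 17.8929)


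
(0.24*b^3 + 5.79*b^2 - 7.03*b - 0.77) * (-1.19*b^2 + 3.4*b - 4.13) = -0.2856*b^5 - 6.0741*b^4 + 27.0605*b^3 - 46.8984*b^2 + 26.4159*b + 3.1801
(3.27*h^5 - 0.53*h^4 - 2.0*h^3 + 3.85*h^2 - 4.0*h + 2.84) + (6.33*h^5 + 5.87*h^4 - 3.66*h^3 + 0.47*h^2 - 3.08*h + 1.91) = 9.6*h^5 + 5.34*h^4 - 5.66*h^3 + 4.32*h^2 - 7.08*h + 4.75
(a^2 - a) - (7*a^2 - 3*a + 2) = -6*a^2 + 2*a - 2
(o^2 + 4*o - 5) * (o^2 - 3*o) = o^4 + o^3 - 17*o^2 + 15*o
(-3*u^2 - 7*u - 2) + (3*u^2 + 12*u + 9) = 5*u + 7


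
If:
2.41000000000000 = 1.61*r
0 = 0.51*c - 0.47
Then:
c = 0.92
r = 1.50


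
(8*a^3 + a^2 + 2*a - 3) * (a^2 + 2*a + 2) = 8*a^5 + 17*a^4 + 20*a^3 + 3*a^2 - 2*a - 6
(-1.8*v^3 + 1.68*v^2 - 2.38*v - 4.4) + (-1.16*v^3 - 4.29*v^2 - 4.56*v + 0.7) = -2.96*v^3 - 2.61*v^2 - 6.94*v - 3.7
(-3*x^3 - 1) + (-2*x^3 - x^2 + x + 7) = -5*x^3 - x^2 + x + 6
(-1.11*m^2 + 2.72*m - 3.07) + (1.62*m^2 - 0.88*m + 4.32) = 0.51*m^2 + 1.84*m + 1.25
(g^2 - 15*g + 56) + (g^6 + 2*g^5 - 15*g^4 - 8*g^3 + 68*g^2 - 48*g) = g^6 + 2*g^5 - 15*g^4 - 8*g^3 + 69*g^2 - 63*g + 56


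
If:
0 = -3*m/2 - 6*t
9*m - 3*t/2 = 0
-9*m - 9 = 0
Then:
No Solution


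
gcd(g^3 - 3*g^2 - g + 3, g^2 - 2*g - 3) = g^2 - 2*g - 3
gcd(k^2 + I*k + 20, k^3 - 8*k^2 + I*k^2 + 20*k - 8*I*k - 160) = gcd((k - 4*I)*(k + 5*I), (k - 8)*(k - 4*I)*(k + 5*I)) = k^2 + I*k + 20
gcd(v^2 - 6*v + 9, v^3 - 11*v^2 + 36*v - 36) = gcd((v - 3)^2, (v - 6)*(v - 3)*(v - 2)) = v - 3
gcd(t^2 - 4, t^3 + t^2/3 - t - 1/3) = 1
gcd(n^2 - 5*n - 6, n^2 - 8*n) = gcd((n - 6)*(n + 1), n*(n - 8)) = 1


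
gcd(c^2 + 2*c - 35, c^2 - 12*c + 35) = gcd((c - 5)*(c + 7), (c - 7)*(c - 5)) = c - 5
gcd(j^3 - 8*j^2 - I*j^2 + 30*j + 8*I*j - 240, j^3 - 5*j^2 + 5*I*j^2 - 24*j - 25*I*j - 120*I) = j^2 + j*(-8 + 5*I) - 40*I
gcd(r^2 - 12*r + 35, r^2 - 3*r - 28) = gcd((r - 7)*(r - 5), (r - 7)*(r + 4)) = r - 7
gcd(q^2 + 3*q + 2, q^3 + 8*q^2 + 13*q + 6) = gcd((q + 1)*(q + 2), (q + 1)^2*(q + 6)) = q + 1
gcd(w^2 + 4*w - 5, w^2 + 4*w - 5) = w^2 + 4*w - 5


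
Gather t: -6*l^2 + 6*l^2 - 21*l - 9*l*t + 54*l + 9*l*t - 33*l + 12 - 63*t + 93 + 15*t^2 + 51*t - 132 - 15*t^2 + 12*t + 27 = 0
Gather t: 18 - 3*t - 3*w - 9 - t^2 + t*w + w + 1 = -t^2 + t*(w - 3) - 2*w + 10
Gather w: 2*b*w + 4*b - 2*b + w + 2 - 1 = 2*b + w*(2*b + 1) + 1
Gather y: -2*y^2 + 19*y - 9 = -2*y^2 + 19*y - 9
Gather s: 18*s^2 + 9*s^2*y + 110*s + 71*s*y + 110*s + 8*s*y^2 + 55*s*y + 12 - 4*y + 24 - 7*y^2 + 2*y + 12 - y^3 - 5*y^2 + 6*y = s^2*(9*y + 18) + s*(8*y^2 + 126*y + 220) - y^3 - 12*y^2 + 4*y + 48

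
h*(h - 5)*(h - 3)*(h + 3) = h^4 - 5*h^3 - 9*h^2 + 45*h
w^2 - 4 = (w - 2)*(w + 2)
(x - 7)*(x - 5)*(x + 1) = x^3 - 11*x^2 + 23*x + 35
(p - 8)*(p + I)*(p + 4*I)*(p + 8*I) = p^4 - 8*p^3 + 13*I*p^3 - 44*p^2 - 104*I*p^2 + 352*p - 32*I*p + 256*I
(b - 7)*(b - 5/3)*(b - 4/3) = b^3 - 10*b^2 + 209*b/9 - 140/9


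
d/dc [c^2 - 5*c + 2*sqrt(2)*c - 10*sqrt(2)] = 2*c - 5 + 2*sqrt(2)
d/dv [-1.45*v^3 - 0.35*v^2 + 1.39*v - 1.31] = -4.35*v^2 - 0.7*v + 1.39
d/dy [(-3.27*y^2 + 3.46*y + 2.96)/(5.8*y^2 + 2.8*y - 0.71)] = (-29.224*y^2 - 29.6926*y - 10.7446)/(33.64*y^4 + 32.48*y^3 - 0.396*y^2 - 3.976*y + 0.5041)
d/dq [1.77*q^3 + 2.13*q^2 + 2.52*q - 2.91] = 5.31*q^2 + 4.26*q + 2.52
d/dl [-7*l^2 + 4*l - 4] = 4 - 14*l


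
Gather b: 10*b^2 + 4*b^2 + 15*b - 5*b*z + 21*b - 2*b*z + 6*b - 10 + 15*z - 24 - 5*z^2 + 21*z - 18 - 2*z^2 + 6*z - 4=14*b^2 + b*(42 - 7*z) - 7*z^2 + 42*z - 56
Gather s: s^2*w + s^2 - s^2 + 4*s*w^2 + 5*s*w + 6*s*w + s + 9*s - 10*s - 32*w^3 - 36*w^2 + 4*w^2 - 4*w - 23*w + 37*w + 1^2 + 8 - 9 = s^2*w + s*(4*w^2 + 11*w) - 32*w^3 - 32*w^2 + 10*w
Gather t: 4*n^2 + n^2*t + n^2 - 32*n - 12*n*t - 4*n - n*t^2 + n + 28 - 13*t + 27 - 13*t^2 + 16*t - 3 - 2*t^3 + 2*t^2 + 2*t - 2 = 5*n^2 - 35*n - 2*t^3 + t^2*(-n - 11) + t*(n^2 - 12*n + 5) + 50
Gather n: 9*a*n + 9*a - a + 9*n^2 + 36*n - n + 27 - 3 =8*a + 9*n^2 + n*(9*a + 35) + 24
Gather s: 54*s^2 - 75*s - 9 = 54*s^2 - 75*s - 9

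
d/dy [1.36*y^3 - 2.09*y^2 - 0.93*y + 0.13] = 4.08*y^2 - 4.18*y - 0.93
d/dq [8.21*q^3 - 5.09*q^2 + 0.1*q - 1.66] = 24.63*q^2 - 10.18*q + 0.1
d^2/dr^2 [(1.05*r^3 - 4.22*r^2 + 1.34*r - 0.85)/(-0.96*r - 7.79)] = (-1.93536*r^3 - 47.11392*r^2 - 382.30983*r + 533.782636)/(0.884736*r^3 + 21.537792*r^2 + 174.770208*r + 472.729139)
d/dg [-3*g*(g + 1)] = -6*g - 3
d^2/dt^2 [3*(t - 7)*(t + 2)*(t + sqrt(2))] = 18*t - 30 + 6*sqrt(2)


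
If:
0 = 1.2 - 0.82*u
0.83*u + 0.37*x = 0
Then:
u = 1.46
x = -3.28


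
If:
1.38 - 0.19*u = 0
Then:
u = 7.26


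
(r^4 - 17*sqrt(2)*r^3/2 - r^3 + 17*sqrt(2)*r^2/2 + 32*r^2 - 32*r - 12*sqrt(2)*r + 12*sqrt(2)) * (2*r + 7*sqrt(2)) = 2*r^5 - 10*sqrt(2)*r^4 - 2*r^4 - 55*r^3 + 10*sqrt(2)*r^3 + 55*r^2 + 200*sqrt(2)*r^2 - 200*sqrt(2)*r - 168*r + 168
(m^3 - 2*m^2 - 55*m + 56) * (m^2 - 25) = m^5 - 2*m^4 - 80*m^3 + 106*m^2 + 1375*m - 1400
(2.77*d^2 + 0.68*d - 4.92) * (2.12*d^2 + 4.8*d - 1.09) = 5.8724*d^4 + 14.7376*d^3 - 10.1857*d^2 - 24.3572*d + 5.3628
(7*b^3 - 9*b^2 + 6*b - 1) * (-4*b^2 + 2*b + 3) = -28*b^5 + 50*b^4 - 21*b^3 - 11*b^2 + 16*b - 3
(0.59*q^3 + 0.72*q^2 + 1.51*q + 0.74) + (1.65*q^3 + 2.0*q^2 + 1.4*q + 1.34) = 2.24*q^3 + 2.72*q^2 + 2.91*q + 2.08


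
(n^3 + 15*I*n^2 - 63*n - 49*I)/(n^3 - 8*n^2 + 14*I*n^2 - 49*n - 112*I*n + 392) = (n + I)/(n - 8)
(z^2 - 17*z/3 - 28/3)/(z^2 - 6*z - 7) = (z + 4/3)/(z + 1)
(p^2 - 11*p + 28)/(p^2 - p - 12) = (p - 7)/(p + 3)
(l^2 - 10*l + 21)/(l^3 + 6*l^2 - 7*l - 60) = (l - 7)/(l^2 + 9*l + 20)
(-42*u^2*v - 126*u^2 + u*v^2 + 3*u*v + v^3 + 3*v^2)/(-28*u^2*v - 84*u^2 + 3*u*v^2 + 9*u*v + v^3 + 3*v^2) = (6*u - v)/(4*u - v)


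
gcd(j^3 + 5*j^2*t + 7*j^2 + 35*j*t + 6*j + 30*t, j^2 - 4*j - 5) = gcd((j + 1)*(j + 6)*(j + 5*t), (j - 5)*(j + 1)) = j + 1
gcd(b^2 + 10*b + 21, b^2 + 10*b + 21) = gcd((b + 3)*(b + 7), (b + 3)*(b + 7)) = b^2 + 10*b + 21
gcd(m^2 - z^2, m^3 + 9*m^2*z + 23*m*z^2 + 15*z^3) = m + z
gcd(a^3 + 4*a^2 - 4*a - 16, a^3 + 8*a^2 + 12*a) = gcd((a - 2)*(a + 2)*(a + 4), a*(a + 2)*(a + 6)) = a + 2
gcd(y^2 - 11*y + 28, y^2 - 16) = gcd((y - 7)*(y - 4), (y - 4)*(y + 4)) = y - 4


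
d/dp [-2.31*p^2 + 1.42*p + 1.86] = 1.42 - 4.62*p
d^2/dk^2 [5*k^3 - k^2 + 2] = 30*k - 2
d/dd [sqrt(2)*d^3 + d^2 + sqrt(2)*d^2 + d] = 3*sqrt(2)*d^2 + 2*d + 2*sqrt(2)*d + 1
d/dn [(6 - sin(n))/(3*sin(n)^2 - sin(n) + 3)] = 3*(sin(n)^2 - 12*sin(n) + 1)*cos(n)/(3*sin(n)^2 - sin(n) + 3)^2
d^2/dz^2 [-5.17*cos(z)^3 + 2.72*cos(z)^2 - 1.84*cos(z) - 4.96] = 5.7175*cos(z) - 5.44*cos(2*z) + 11.6325*cos(3*z)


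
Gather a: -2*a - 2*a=-4*a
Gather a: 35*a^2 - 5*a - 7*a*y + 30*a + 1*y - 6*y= 35*a^2 + a*(25 - 7*y) - 5*y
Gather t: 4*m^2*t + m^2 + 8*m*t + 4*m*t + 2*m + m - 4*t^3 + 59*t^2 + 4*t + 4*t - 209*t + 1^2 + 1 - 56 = m^2 + 3*m - 4*t^3 + 59*t^2 + t*(4*m^2 + 12*m - 201) - 54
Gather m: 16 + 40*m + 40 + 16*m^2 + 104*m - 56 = 16*m^2 + 144*m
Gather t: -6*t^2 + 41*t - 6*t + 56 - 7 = -6*t^2 + 35*t + 49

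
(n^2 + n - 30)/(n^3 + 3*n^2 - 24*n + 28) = (n^2 + n - 30)/(n^3 + 3*n^2 - 24*n + 28)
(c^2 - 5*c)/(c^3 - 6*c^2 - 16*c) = (5 - c)/(-c^2 + 6*c + 16)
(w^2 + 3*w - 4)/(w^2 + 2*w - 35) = (w^2 + 3*w - 4)/(w^2 + 2*w - 35)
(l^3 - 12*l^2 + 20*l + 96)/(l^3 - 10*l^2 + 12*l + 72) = (l - 8)/(l - 6)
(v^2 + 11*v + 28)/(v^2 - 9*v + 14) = (v^2 + 11*v + 28)/(v^2 - 9*v + 14)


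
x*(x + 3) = x^2 + 3*x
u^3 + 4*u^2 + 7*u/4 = u*(u + 1/2)*(u + 7/2)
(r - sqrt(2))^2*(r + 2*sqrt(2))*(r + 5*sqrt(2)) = r^4 + 5*sqrt(2)*r^3 - 6*r^2 - 26*sqrt(2)*r + 40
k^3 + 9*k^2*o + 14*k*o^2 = k*(k + 2*o)*(k + 7*o)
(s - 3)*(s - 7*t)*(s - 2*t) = s^3 - 9*s^2*t - 3*s^2 + 14*s*t^2 + 27*s*t - 42*t^2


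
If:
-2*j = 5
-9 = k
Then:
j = -5/2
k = -9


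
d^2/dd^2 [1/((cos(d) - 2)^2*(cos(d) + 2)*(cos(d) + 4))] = 2*(-154*(1 - cos(d)^2)^2 + 10*sin(d)^6 + 2*cos(d)^6 - 55*cos(d)^5 - 118*cos(d)^3 - 354*cos(d)^2 + 104*cos(d) + 256)/((cos(d) - 2)^4*(cos(d) + 2)^3*(cos(d) + 4)^3)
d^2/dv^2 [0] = 0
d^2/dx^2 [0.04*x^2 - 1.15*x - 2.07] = 0.0800000000000000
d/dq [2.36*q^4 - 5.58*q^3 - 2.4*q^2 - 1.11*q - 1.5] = 9.44*q^3 - 16.74*q^2 - 4.8*q - 1.11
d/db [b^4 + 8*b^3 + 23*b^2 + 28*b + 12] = 4*b^3 + 24*b^2 + 46*b + 28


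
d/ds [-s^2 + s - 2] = 1 - 2*s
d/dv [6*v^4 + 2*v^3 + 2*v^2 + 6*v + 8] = 24*v^3 + 6*v^2 + 4*v + 6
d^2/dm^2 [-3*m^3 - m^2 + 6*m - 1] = -18*m - 2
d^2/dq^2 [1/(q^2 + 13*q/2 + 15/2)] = 4*(-4*q^2 - 26*q + (4*q + 13)^2 - 30)/(2*q^2 + 13*q + 15)^3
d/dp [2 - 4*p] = -4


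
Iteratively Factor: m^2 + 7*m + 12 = (m + 3)*(m + 4)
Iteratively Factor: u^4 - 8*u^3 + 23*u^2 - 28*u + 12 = (u - 2)*(u^3 - 6*u^2 + 11*u - 6) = (u - 2)^2*(u^2 - 4*u + 3) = (u - 2)^2*(u - 1)*(u - 3)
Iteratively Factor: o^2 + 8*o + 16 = (o + 4)*(o + 4)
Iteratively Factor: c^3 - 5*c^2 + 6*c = (c - 3)*(c^2 - 2*c) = (c - 3)*(c - 2)*(c)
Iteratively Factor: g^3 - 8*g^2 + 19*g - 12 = (g - 1)*(g^2 - 7*g + 12) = (g - 3)*(g - 1)*(g - 4)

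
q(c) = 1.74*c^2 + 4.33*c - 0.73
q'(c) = 3.48*c + 4.33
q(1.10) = 6.14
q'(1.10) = 8.16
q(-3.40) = 4.66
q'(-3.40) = -7.50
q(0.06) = -0.46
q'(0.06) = 4.54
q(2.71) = 23.78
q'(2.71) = 13.76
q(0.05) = -0.51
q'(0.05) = 4.50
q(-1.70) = -3.06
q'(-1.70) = -1.59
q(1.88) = 13.56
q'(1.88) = 10.87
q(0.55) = 2.18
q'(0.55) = 6.24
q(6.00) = 87.89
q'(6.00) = 25.21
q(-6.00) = 35.93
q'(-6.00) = -16.55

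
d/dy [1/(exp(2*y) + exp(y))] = (-2*exp(y) - 1)*exp(-y)/(exp(y) + 1)^2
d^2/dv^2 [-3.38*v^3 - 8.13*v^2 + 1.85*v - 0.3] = -20.28*v - 16.26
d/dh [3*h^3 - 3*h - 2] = 9*h^2 - 3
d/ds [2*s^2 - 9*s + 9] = 4*s - 9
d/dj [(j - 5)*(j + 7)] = 2*j + 2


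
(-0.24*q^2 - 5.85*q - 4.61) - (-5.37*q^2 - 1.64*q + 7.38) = 5.13*q^2 - 4.21*q - 11.99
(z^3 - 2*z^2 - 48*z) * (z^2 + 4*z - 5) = z^5 + 2*z^4 - 61*z^3 - 182*z^2 + 240*z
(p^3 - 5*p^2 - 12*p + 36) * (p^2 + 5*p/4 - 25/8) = p^5 - 15*p^4/4 - 171*p^3/8 + 293*p^2/8 + 165*p/2 - 225/2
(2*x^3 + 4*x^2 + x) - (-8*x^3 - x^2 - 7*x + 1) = 10*x^3 + 5*x^2 + 8*x - 1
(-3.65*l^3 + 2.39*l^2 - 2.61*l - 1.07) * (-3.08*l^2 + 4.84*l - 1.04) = 11.242*l^5 - 25.0272*l^4 + 23.4024*l^3 - 11.8224*l^2 - 2.4644*l + 1.1128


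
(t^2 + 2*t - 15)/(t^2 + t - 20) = (t - 3)/(t - 4)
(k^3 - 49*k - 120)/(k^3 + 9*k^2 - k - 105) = (k^2 - 5*k - 24)/(k^2 + 4*k - 21)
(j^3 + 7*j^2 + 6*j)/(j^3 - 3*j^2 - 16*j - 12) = j*(j + 6)/(j^2 - 4*j - 12)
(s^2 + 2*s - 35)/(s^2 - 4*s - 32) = (-s^2 - 2*s + 35)/(-s^2 + 4*s + 32)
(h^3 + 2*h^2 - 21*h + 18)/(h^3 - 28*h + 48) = (h^2 - 4*h + 3)/(h^2 - 6*h + 8)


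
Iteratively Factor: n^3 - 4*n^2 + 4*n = (n)*(n^2 - 4*n + 4) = n*(n - 2)*(n - 2)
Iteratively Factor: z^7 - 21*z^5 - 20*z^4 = (z)*(z^6 - 21*z^4 - 20*z^3) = z*(z + 1)*(z^5 - z^4 - 20*z^3) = z*(z + 1)*(z + 4)*(z^4 - 5*z^3) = z^2*(z + 1)*(z + 4)*(z^3 - 5*z^2) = z^3*(z + 1)*(z + 4)*(z^2 - 5*z) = z^3*(z - 5)*(z + 1)*(z + 4)*(z)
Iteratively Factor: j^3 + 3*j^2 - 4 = (j + 2)*(j^2 + j - 2) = (j + 2)^2*(j - 1)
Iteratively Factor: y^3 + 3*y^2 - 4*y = (y + 4)*(y^2 - y) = y*(y + 4)*(y - 1)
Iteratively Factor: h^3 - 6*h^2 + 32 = (h - 4)*(h^2 - 2*h - 8) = (h - 4)*(h + 2)*(h - 4)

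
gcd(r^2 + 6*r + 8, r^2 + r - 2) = r + 2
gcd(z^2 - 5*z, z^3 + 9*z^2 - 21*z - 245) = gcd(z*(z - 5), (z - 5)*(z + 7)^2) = z - 5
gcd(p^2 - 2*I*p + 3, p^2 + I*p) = p + I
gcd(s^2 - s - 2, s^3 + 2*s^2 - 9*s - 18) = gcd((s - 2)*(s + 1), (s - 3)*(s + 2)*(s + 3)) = 1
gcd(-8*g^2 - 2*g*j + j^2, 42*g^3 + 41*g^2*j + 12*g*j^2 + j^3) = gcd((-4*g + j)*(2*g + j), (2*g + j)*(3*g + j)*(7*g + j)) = 2*g + j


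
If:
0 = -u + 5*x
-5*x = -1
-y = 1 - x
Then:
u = 1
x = 1/5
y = -4/5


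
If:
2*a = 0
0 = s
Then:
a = 0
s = 0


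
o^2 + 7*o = o*(o + 7)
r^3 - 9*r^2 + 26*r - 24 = (r - 4)*(r - 3)*(r - 2)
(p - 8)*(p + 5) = p^2 - 3*p - 40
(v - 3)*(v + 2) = v^2 - v - 6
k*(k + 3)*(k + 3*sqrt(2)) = k^3 + 3*k^2 + 3*sqrt(2)*k^2 + 9*sqrt(2)*k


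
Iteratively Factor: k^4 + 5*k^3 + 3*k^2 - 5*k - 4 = (k + 4)*(k^3 + k^2 - k - 1) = (k - 1)*(k + 4)*(k^2 + 2*k + 1) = (k - 1)*(k + 1)*(k + 4)*(k + 1)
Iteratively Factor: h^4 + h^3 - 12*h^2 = (h + 4)*(h^3 - 3*h^2) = (h - 3)*(h + 4)*(h^2) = h*(h - 3)*(h + 4)*(h)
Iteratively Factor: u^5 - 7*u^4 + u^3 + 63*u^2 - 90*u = (u)*(u^4 - 7*u^3 + u^2 + 63*u - 90) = u*(u - 5)*(u^3 - 2*u^2 - 9*u + 18) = u*(u - 5)*(u - 2)*(u^2 - 9) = u*(u - 5)*(u - 2)*(u + 3)*(u - 3)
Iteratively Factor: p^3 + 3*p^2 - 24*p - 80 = (p - 5)*(p^2 + 8*p + 16) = (p - 5)*(p + 4)*(p + 4)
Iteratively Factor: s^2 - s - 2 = (s + 1)*(s - 2)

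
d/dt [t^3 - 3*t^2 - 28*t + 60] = 3*t^2 - 6*t - 28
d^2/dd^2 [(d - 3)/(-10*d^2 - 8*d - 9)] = 4*(-8*(d - 3)*(5*d + 2)^2 + (15*d - 11)*(10*d^2 + 8*d + 9))/(10*d^2 + 8*d + 9)^3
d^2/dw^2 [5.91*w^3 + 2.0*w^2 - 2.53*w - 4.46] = 35.46*w + 4.0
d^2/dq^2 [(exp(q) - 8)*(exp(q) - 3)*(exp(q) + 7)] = (9*exp(2*q) - 16*exp(q) - 53)*exp(q)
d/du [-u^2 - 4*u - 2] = -2*u - 4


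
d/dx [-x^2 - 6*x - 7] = -2*x - 6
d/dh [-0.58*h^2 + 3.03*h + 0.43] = 3.03 - 1.16*h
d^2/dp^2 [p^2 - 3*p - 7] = 2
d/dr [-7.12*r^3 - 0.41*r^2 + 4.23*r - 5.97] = -21.36*r^2 - 0.82*r + 4.23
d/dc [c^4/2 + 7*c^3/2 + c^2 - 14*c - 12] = 2*c^3 + 21*c^2/2 + 2*c - 14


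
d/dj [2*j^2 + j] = 4*j + 1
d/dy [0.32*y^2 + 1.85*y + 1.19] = 0.64*y + 1.85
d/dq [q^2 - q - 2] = 2*q - 1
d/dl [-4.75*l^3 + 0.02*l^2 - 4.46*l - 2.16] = -14.25*l^2 + 0.04*l - 4.46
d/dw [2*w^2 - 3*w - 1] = 4*w - 3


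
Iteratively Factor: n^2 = (n)*(n)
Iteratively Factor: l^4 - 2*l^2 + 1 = (l - 1)*(l^3 + l^2 - l - 1) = (l - 1)^2*(l^2 + 2*l + 1) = (l - 1)^2*(l + 1)*(l + 1)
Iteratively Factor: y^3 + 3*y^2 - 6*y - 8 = (y - 2)*(y^2 + 5*y + 4) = (y - 2)*(y + 4)*(y + 1)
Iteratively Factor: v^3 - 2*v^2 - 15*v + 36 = (v - 3)*(v^2 + v - 12) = (v - 3)*(v + 4)*(v - 3)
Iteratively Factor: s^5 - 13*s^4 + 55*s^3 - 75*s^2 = (s - 3)*(s^4 - 10*s^3 + 25*s^2) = (s - 5)*(s - 3)*(s^3 - 5*s^2) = s*(s - 5)*(s - 3)*(s^2 - 5*s) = s*(s - 5)^2*(s - 3)*(s)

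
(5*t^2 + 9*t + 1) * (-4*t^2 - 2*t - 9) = -20*t^4 - 46*t^3 - 67*t^2 - 83*t - 9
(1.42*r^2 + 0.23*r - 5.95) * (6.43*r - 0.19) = 9.1306*r^3 + 1.2091*r^2 - 38.3022*r + 1.1305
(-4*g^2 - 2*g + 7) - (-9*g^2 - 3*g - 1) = 5*g^2 + g + 8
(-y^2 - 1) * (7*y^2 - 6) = -7*y^4 - y^2 + 6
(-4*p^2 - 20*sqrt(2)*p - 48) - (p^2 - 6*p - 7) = -5*p^2 - 20*sqrt(2)*p + 6*p - 41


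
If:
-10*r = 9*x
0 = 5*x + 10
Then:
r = 9/5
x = -2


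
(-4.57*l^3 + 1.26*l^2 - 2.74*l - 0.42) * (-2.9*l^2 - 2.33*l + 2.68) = 13.253*l^5 + 6.9941*l^4 - 7.2374*l^3 + 10.979*l^2 - 6.3646*l - 1.1256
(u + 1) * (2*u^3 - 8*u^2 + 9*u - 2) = 2*u^4 - 6*u^3 + u^2 + 7*u - 2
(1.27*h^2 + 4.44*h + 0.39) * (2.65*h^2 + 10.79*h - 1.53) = 3.3655*h^4 + 25.4693*h^3 + 46.998*h^2 - 2.5851*h - 0.5967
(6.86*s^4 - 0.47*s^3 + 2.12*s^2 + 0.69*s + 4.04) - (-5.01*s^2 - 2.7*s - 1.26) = 6.86*s^4 - 0.47*s^3 + 7.13*s^2 + 3.39*s + 5.3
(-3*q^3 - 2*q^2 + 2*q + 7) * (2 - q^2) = 3*q^5 + 2*q^4 - 8*q^3 - 11*q^2 + 4*q + 14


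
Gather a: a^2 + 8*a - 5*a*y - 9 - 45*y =a^2 + a*(8 - 5*y) - 45*y - 9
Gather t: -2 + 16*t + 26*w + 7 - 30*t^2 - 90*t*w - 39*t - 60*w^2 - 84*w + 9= -30*t^2 + t*(-90*w - 23) - 60*w^2 - 58*w + 14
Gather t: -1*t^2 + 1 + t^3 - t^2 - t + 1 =t^3 - 2*t^2 - t + 2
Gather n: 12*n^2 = 12*n^2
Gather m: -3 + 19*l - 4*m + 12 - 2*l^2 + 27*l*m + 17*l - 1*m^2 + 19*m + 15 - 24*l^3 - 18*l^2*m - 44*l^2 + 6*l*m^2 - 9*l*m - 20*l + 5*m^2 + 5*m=-24*l^3 - 46*l^2 + 16*l + m^2*(6*l + 4) + m*(-18*l^2 + 18*l + 20) + 24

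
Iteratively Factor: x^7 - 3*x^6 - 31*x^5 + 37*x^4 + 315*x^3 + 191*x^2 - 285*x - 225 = (x - 1)*(x^6 - 2*x^5 - 33*x^4 + 4*x^3 + 319*x^2 + 510*x + 225) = (x - 1)*(x + 1)*(x^5 - 3*x^4 - 30*x^3 + 34*x^2 + 285*x + 225) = (x - 5)*(x - 1)*(x + 1)*(x^4 + 2*x^3 - 20*x^2 - 66*x - 45) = (x - 5)*(x - 1)*(x + 1)^2*(x^3 + x^2 - 21*x - 45) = (x - 5)*(x - 1)*(x + 1)^2*(x + 3)*(x^2 - 2*x - 15) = (x - 5)*(x - 1)*(x + 1)^2*(x + 3)^2*(x - 5)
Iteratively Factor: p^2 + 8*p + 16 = (p + 4)*(p + 4)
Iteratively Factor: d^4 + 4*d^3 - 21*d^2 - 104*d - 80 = (d + 1)*(d^3 + 3*d^2 - 24*d - 80) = (d + 1)*(d + 4)*(d^2 - d - 20) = (d + 1)*(d + 4)^2*(d - 5)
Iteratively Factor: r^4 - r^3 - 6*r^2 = (r)*(r^3 - r^2 - 6*r) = r*(r + 2)*(r^2 - 3*r) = r^2*(r + 2)*(r - 3)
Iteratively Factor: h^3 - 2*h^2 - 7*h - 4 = (h + 1)*(h^2 - 3*h - 4) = (h + 1)^2*(h - 4)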